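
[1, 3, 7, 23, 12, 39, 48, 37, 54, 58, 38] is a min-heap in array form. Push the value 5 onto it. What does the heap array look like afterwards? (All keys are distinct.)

append 5 at index 11 → [1, 3, 7, 23, 12, 39, 48, 37, 54, 58, 38, 5]
5 < parent 39 at index 5, swap → [1, 3, 7, 23, 12, 5, 48, 37, 54, 58, 38, 39]
5 < parent 7 at index 2, swap → [1, 3, 5, 23, 12, 7, 48, 37, 54, 58, 38, 39]

[1, 3, 5, 23, 12, 7, 48, 37, 54, 58, 38, 39]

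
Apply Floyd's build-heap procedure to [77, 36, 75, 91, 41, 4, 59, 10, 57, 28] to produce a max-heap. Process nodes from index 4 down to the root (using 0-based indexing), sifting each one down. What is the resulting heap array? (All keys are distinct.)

[91, 77, 75, 57, 41, 4, 59, 10, 36, 28]

sift down from index 4: already satisfies heap property
sift down from index 3: already satisfies heap property
sift down from index 2: already satisfies heap property
sift down from index 1:
  36 vs larger child 91 at index 3, swap → [77, 91, 75, 36, 41, 4, 59, 10, 57, 28]
  36 vs larger child 57 at index 8, swap → [77, 91, 75, 57, 41, 4, 59, 10, 36, 28]
sift down from index 0:
  77 vs larger child 91 at index 1, swap → [91, 77, 75, 57, 41, 4, 59, 10, 36, 28]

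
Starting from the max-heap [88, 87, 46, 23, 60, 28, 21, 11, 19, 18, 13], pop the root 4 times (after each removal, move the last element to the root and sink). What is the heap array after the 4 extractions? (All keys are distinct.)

[28, 23, 21, 19, 18, 13, 11]

extract-max #1 returns 88:
  remove root 88; move last element 13 to root → [13, 87, 46, 23, 60, 28, 21, 11, 19, 18]
  13 vs larger child 87 at index 1, swap → [87, 13, 46, 23, 60, 28, 21, 11, 19, 18]
  13 vs larger child 60 at index 4, swap → [87, 60, 46, 23, 13, 28, 21, 11, 19, 18]
  13 vs only child 18 at index 9, swap → [87, 60, 46, 23, 18, 28, 21, 11, 19, 13]
extract-max #2 returns 87:
  remove root 87; move last element 13 to root → [13, 60, 46, 23, 18, 28, 21, 11, 19]
  13 vs larger child 60 at index 1, swap → [60, 13, 46, 23, 18, 28, 21, 11, 19]
  13 vs larger child 23 at index 3, swap → [60, 23, 46, 13, 18, 28, 21, 11, 19]
  13 vs larger child 19 at index 8, swap → [60, 23, 46, 19, 18, 28, 21, 11, 13]
extract-max #3 returns 60:
  remove root 60; move last element 13 to root → [13, 23, 46, 19, 18, 28, 21, 11]
  13 vs larger child 46 at index 2, swap → [46, 23, 13, 19, 18, 28, 21, 11]
  13 vs larger child 28 at index 5, swap → [46, 23, 28, 19, 18, 13, 21, 11]
extract-max #4 returns 46:
  remove root 46; move last element 11 to root → [11, 23, 28, 19, 18, 13, 21]
  11 vs larger child 28 at index 2, swap → [28, 23, 11, 19, 18, 13, 21]
  11 vs larger child 21 at index 6, swap → [28, 23, 21, 19, 18, 13, 11]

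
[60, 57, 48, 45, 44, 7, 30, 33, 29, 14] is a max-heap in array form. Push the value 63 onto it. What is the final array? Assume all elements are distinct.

[63, 60, 48, 45, 57, 7, 30, 33, 29, 14, 44]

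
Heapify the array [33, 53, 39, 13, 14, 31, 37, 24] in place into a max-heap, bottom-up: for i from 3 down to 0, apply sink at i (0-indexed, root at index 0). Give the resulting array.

sift down from index 3:
  13 vs only child 24 at index 7, swap → [33, 53, 39, 24, 14, 31, 37, 13]
sift down from index 2: already satisfies heap property
sift down from index 1: already satisfies heap property
sift down from index 0:
  33 vs larger child 53 at index 1, swap → [53, 33, 39, 24, 14, 31, 37, 13]

[53, 33, 39, 24, 14, 31, 37, 13]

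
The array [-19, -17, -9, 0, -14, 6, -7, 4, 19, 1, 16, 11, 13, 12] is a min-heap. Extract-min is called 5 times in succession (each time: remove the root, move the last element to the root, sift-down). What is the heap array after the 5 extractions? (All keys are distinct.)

[0, 1, 6, 4, 12, 16, 11, 13, 19]

extract-min #1 returns -19:
  remove root -19; move last element 12 to root → [12, -17, -9, 0, -14, 6, -7, 4, 19, 1, 16, 11, 13]
  12 vs smaller child -17 at index 1, swap → [-17, 12, -9, 0, -14, 6, -7, 4, 19, 1, 16, 11, 13]
  12 vs smaller child -14 at index 4, swap → [-17, -14, -9, 0, 12, 6, -7, 4, 19, 1, 16, 11, 13]
  12 vs smaller child 1 at index 9, swap → [-17, -14, -9, 0, 1, 6, -7, 4, 19, 12, 16, 11, 13]
extract-min #2 returns -17:
  remove root -17; move last element 13 to root → [13, -14, -9, 0, 1, 6, -7, 4, 19, 12, 16, 11]
  13 vs smaller child -14 at index 1, swap → [-14, 13, -9, 0, 1, 6, -7, 4, 19, 12, 16, 11]
  13 vs smaller child 0 at index 3, swap → [-14, 0, -9, 13, 1, 6, -7, 4, 19, 12, 16, 11]
  13 vs smaller child 4 at index 7, swap → [-14, 0, -9, 4, 1, 6, -7, 13, 19, 12, 16, 11]
extract-min #3 returns -14:
  remove root -14; move last element 11 to root → [11, 0, -9, 4, 1, 6, -7, 13, 19, 12, 16]
  11 vs smaller child -9 at index 2, swap → [-9, 0, 11, 4, 1, 6, -7, 13, 19, 12, 16]
  11 vs smaller child -7 at index 6, swap → [-9, 0, -7, 4, 1, 6, 11, 13, 19, 12, 16]
extract-min #4 returns -9:
  remove root -9; move last element 16 to root → [16, 0, -7, 4, 1, 6, 11, 13, 19, 12]
  16 vs smaller child -7 at index 2, swap → [-7, 0, 16, 4, 1, 6, 11, 13, 19, 12]
  16 vs smaller child 6 at index 5, swap → [-7, 0, 6, 4, 1, 16, 11, 13, 19, 12]
extract-min #5 returns -7:
  remove root -7; move last element 12 to root → [12, 0, 6, 4, 1, 16, 11, 13, 19]
  12 vs smaller child 0 at index 1, swap → [0, 12, 6, 4, 1, 16, 11, 13, 19]
  12 vs smaller child 1 at index 4, swap → [0, 1, 6, 4, 12, 16, 11, 13, 19]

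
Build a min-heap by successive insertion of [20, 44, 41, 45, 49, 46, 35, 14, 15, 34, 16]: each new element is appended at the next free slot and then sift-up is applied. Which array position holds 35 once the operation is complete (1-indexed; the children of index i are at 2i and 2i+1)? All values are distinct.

Insert 20:
  append 20 at index 1 → [20] (no swap needed)
Insert 44:
  append 44 at index 2 → [20, 44] (no swap needed)
Insert 41:
  append 41 at index 3 → [20, 44, 41] (no swap needed)
Insert 45:
  append 45 at index 4 → [20, 44, 41, 45] (no swap needed)
Insert 49:
  append 49 at index 5 → [20, 44, 41, 45, 49] (no swap needed)
Insert 46:
  append 46 at index 6 → [20, 44, 41, 45, 49, 46] (no swap needed)
Insert 35:
  append 35 at index 7 → [20, 44, 41, 45, 49, 46, 35]
  35 < parent 41 at index 3, swap → [20, 44, 35, 45, 49, 46, 41]
Insert 14:
  append 14 at index 8 → [20, 44, 35, 45, 49, 46, 41, 14]
  14 < parent 45 at index 4, swap → [20, 44, 35, 14, 49, 46, 41, 45]
  14 < parent 44 at index 2, swap → [20, 14, 35, 44, 49, 46, 41, 45]
  14 < parent 20 at index 1, swap → [14, 20, 35, 44, 49, 46, 41, 45]
Insert 15:
  append 15 at index 9 → [14, 20, 35, 44, 49, 46, 41, 45, 15]
  15 < parent 44 at index 4, swap → [14, 20, 35, 15, 49, 46, 41, 45, 44]
  15 < parent 20 at index 2, swap → [14, 15, 35, 20, 49, 46, 41, 45, 44]
Insert 34:
  append 34 at index 10 → [14, 15, 35, 20, 49, 46, 41, 45, 44, 34]
  34 < parent 49 at index 5, swap → [14, 15, 35, 20, 34, 46, 41, 45, 44, 49]
Insert 16:
  append 16 at index 11 → [14, 15, 35, 20, 34, 46, 41, 45, 44, 49, 16]
  16 < parent 34 at index 5, swap → [14, 15, 35, 20, 16, 46, 41, 45, 44, 49, 34]
resulting array: [14, 15, 35, 20, 16, 46, 41, 45, 44, 49, 34]

3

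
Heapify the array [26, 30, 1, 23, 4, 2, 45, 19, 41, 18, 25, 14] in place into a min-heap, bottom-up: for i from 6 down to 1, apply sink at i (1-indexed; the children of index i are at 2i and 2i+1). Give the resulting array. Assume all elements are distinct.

sift down from index 6: already satisfies heap property
sift down from index 5: already satisfies heap property
sift down from index 4:
  23 vs smaller child 19 at index 8, swap → [26, 30, 1, 19, 4, 2, 45, 23, 41, 18, 25, 14]
sift down from index 3: already satisfies heap property
sift down from index 2:
  30 vs smaller child 4 at index 5, swap → [26, 4, 1, 19, 30, 2, 45, 23, 41, 18, 25, 14]
  30 vs smaller child 18 at index 10, swap → [26, 4, 1, 19, 18, 2, 45, 23, 41, 30, 25, 14]
sift down from index 1:
  26 vs smaller child 1 at index 3, swap → [1, 4, 26, 19, 18, 2, 45, 23, 41, 30, 25, 14]
  26 vs smaller child 2 at index 6, swap → [1, 4, 2, 19, 18, 26, 45, 23, 41, 30, 25, 14]
  26 vs only child 14 at index 12, swap → [1, 4, 2, 19, 18, 14, 45, 23, 41, 30, 25, 26]

[1, 4, 2, 19, 18, 14, 45, 23, 41, 30, 25, 26]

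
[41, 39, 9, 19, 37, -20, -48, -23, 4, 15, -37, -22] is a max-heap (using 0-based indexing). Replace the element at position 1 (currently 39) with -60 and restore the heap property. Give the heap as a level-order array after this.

set index 1 from 39 to -60 → [41, -60, 9, 19, 37, -20, -48, -23, 4, 15, -37, -22]
-60 vs larger child 37 at index 4, swap → [41, 37, 9, 19, -60, -20, -48, -23, 4, 15, -37, -22]
-60 vs larger child 15 at index 9, swap → [41, 37, 9, 19, 15, -20, -48, -23, 4, -60, -37, -22]

[41, 37, 9, 19, 15, -20, -48, -23, 4, -60, -37, -22]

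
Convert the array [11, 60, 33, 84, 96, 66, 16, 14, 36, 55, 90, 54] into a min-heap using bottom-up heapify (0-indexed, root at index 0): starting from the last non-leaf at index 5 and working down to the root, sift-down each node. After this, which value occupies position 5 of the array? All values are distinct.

sift down from index 5:
  66 vs only child 54 at index 11, swap → [11, 60, 33, 84, 96, 54, 16, 14, 36, 55, 90, 66]
sift down from index 4:
  96 vs smaller child 55 at index 9, swap → [11, 60, 33, 84, 55, 54, 16, 14, 36, 96, 90, 66]
sift down from index 3:
  84 vs smaller child 14 at index 7, swap → [11, 60, 33, 14, 55, 54, 16, 84, 36, 96, 90, 66]
sift down from index 2:
  33 vs smaller child 16 at index 6, swap → [11, 60, 16, 14, 55, 54, 33, 84, 36, 96, 90, 66]
sift down from index 1:
  60 vs smaller child 14 at index 3, swap → [11, 14, 16, 60, 55, 54, 33, 84, 36, 96, 90, 66]
  60 vs smaller child 36 at index 8, swap → [11, 14, 16, 36, 55, 54, 33, 84, 60, 96, 90, 66]
sift down from index 0: already satisfies heap property
resulting array: [11, 14, 16, 36, 55, 54, 33, 84, 60, 96, 90, 66]

54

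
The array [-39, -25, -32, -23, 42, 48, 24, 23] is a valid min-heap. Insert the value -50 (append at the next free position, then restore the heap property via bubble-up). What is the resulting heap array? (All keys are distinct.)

append -50 at index 8 → [-39, -25, -32, -23, 42, 48, 24, 23, -50]
-50 < parent -23 at index 3, swap → [-39, -25, -32, -50, 42, 48, 24, 23, -23]
-50 < parent -25 at index 1, swap → [-39, -50, -32, -25, 42, 48, 24, 23, -23]
-50 < parent -39 at index 0, swap → [-50, -39, -32, -25, 42, 48, 24, 23, -23]

[-50, -39, -32, -25, 42, 48, 24, 23, -23]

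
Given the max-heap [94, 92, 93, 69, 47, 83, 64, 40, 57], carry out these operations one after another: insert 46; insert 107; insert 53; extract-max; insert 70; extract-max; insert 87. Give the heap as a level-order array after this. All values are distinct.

insert 46:
  append 46 at index 9 → [94, 92, 93, 69, 47, 83, 64, 40, 57, 46] (no swap needed)
insert 107:
  append 107 at index 10 → [94, 92, 93, 69, 47, 83, 64, 40, 57, 46, 107]
  107 > parent 47 at index 4, swap → [94, 92, 93, 69, 107, 83, 64, 40, 57, 46, 47]
  107 > parent 92 at index 1, swap → [94, 107, 93, 69, 92, 83, 64, 40, 57, 46, 47]
  107 > parent 94 at index 0, swap → [107, 94, 93, 69, 92, 83, 64, 40, 57, 46, 47]
insert 53:
  append 53 at index 11 → [107, 94, 93, 69, 92, 83, 64, 40, 57, 46, 47, 53] (no swap needed)
extract-max → returns 107:
  remove root 107; move last element 53 to root → [53, 94, 93, 69, 92, 83, 64, 40, 57, 46, 47]
  53 vs larger child 94 at index 1, swap → [94, 53, 93, 69, 92, 83, 64, 40, 57, 46, 47]
  53 vs larger child 92 at index 4, swap → [94, 92, 93, 69, 53, 83, 64, 40, 57, 46, 47]
insert 70:
  append 70 at index 11 → [94, 92, 93, 69, 53, 83, 64, 40, 57, 46, 47, 70] (no swap needed)
extract-max → returns 94:
  remove root 94; move last element 70 to root → [70, 92, 93, 69, 53, 83, 64, 40, 57, 46, 47]
  70 vs larger child 93 at index 2, swap → [93, 92, 70, 69, 53, 83, 64, 40, 57, 46, 47]
  70 vs larger child 83 at index 5, swap → [93, 92, 83, 69, 53, 70, 64, 40, 57, 46, 47]
insert 87:
  append 87 at index 11 → [93, 92, 83, 69, 53, 70, 64, 40, 57, 46, 47, 87]
  87 > parent 70 at index 5, swap → [93, 92, 83, 69, 53, 87, 64, 40, 57, 46, 47, 70]
  87 > parent 83 at index 2, swap → [93, 92, 87, 69, 53, 83, 64, 40, 57, 46, 47, 70]

[93, 92, 87, 69, 53, 83, 64, 40, 57, 46, 47, 70]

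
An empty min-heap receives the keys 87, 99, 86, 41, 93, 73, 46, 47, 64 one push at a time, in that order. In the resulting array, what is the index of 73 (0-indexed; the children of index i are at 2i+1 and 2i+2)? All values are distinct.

Insert 87:
  append 87 at index 0 → [87] (no swap needed)
Insert 99:
  append 99 at index 1 → [87, 99] (no swap needed)
Insert 86:
  append 86 at index 2 → [87, 99, 86]
  86 < parent 87 at index 0, swap → [86, 99, 87]
Insert 41:
  append 41 at index 3 → [86, 99, 87, 41]
  41 < parent 99 at index 1, swap → [86, 41, 87, 99]
  41 < parent 86 at index 0, swap → [41, 86, 87, 99]
Insert 93:
  append 93 at index 4 → [41, 86, 87, 99, 93] (no swap needed)
Insert 73:
  append 73 at index 5 → [41, 86, 87, 99, 93, 73]
  73 < parent 87 at index 2, swap → [41, 86, 73, 99, 93, 87]
Insert 46:
  append 46 at index 6 → [41, 86, 73, 99, 93, 87, 46]
  46 < parent 73 at index 2, swap → [41, 86, 46, 99, 93, 87, 73]
Insert 47:
  append 47 at index 7 → [41, 86, 46, 99, 93, 87, 73, 47]
  47 < parent 99 at index 3, swap → [41, 86, 46, 47, 93, 87, 73, 99]
  47 < parent 86 at index 1, swap → [41, 47, 46, 86, 93, 87, 73, 99]
Insert 64:
  append 64 at index 8 → [41, 47, 46, 86, 93, 87, 73, 99, 64]
  64 < parent 86 at index 3, swap → [41, 47, 46, 64, 93, 87, 73, 99, 86]
resulting array: [41, 47, 46, 64, 93, 87, 73, 99, 86]

6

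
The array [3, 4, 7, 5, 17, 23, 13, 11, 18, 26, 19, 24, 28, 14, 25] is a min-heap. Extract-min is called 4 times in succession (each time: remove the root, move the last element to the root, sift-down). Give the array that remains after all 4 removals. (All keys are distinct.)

[11, 14, 13, 18, 17, 23, 28, 25, 24, 26, 19]

extract-min #1 returns 3:
  remove root 3; move last element 25 to root → [25, 4, 7, 5, 17, 23, 13, 11, 18, 26, 19, 24, 28, 14]
  25 vs smaller child 4 at index 1, swap → [4, 25, 7, 5, 17, 23, 13, 11, 18, 26, 19, 24, 28, 14]
  25 vs smaller child 5 at index 3, swap → [4, 5, 7, 25, 17, 23, 13, 11, 18, 26, 19, 24, 28, 14]
  25 vs smaller child 11 at index 7, swap → [4, 5, 7, 11, 17, 23, 13, 25, 18, 26, 19, 24, 28, 14]
extract-min #2 returns 4:
  remove root 4; move last element 14 to root → [14, 5, 7, 11, 17, 23, 13, 25, 18, 26, 19, 24, 28]
  14 vs smaller child 5 at index 1, swap → [5, 14, 7, 11, 17, 23, 13, 25, 18, 26, 19, 24, 28]
  14 vs smaller child 11 at index 3, swap → [5, 11, 7, 14, 17, 23, 13, 25, 18, 26, 19, 24, 28]
extract-min #3 returns 5:
  remove root 5; move last element 28 to root → [28, 11, 7, 14, 17, 23, 13, 25, 18, 26, 19, 24]
  28 vs smaller child 7 at index 2, swap → [7, 11, 28, 14, 17, 23, 13, 25, 18, 26, 19, 24]
  28 vs smaller child 13 at index 6, swap → [7, 11, 13, 14, 17, 23, 28, 25, 18, 26, 19, 24]
extract-min #4 returns 7:
  remove root 7; move last element 24 to root → [24, 11, 13, 14, 17, 23, 28, 25, 18, 26, 19]
  24 vs smaller child 11 at index 1, swap → [11, 24, 13, 14, 17, 23, 28, 25, 18, 26, 19]
  24 vs smaller child 14 at index 3, swap → [11, 14, 13, 24, 17, 23, 28, 25, 18, 26, 19]
  24 vs smaller child 18 at index 8, swap → [11, 14, 13, 18, 17, 23, 28, 25, 24, 26, 19]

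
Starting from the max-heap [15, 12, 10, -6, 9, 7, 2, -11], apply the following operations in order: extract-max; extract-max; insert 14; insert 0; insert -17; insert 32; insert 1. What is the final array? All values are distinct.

[32, 14, 10, 0, 9, 2, 7, -6, -17, -11, 1]

extract-max → returns 15:
  remove root 15; move last element -11 to root → [-11, 12, 10, -6, 9, 7, 2]
  -11 vs larger child 12 at index 1, swap → [12, -11, 10, -6, 9, 7, 2]
  -11 vs larger child 9 at index 4, swap → [12, 9, 10, -6, -11, 7, 2]
extract-max → returns 12:
  remove root 12; move last element 2 to root → [2, 9, 10, -6, -11, 7]
  2 vs larger child 10 at index 2, swap → [10, 9, 2, -6, -11, 7]
  2 vs only child 7 at index 5, swap → [10, 9, 7, -6, -11, 2]
insert 14:
  append 14 at index 6 → [10, 9, 7, -6, -11, 2, 14]
  14 > parent 7 at index 2, swap → [10, 9, 14, -6, -11, 2, 7]
  14 > parent 10 at index 0, swap → [14, 9, 10, -6, -11, 2, 7]
insert 0:
  append 0 at index 7 → [14, 9, 10, -6, -11, 2, 7, 0]
  0 > parent -6 at index 3, swap → [14, 9, 10, 0, -11, 2, 7, -6]
insert -17:
  append -17 at index 8 → [14, 9, 10, 0, -11, 2, 7, -6, -17] (no swap needed)
insert 32:
  append 32 at index 9 → [14, 9, 10, 0, -11, 2, 7, -6, -17, 32]
  32 > parent -11 at index 4, swap → [14, 9, 10, 0, 32, 2, 7, -6, -17, -11]
  32 > parent 9 at index 1, swap → [14, 32, 10, 0, 9, 2, 7, -6, -17, -11]
  32 > parent 14 at index 0, swap → [32, 14, 10, 0, 9, 2, 7, -6, -17, -11]
insert 1:
  append 1 at index 10 → [32, 14, 10, 0, 9, 2, 7, -6, -17, -11, 1] (no swap needed)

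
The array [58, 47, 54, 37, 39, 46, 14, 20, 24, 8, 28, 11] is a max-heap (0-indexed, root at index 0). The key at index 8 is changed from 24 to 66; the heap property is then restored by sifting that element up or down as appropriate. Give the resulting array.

[66, 58, 54, 47, 39, 46, 14, 20, 37, 8, 28, 11]

set index 8 from 24 to 66 → [58, 47, 54, 37, 39, 46, 14, 20, 66, 8, 28, 11]
66 > parent 37 at index 3, swap → [58, 47, 54, 66, 39, 46, 14, 20, 37, 8, 28, 11]
66 > parent 47 at index 1, swap → [58, 66, 54, 47, 39, 46, 14, 20, 37, 8, 28, 11]
66 > parent 58 at index 0, swap → [66, 58, 54, 47, 39, 46, 14, 20, 37, 8, 28, 11]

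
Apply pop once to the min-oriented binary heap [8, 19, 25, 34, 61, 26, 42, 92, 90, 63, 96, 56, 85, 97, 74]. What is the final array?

[19, 34, 25, 74, 61, 26, 42, 92, 90, 63, 96, 56, 85, 97]

remove root 8; move last element 74 to root → [74, 19, 25, 34, 61, 26, 42, 92, 90, 63, 96, 56, 85, 97]
74 vs smaller child 19 at index 1, swap → [19, 74, 25, 34, 61, 26, 42, 92, 90, 63, 96, 56, 85, 97]
74 vs smaller child 34 at index 3, swap → [19, 34, 25, 74, 61, 26, 42, 92, 90, 63, 96, 56, 85, 97]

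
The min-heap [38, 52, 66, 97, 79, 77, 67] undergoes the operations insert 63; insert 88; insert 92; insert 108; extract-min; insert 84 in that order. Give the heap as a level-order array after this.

[52, 63, 66, 88, 79, 77, 67, 97, 108, 92, 84]

insert 63:
  append 63 at index 7 → [38, 52, 66, 97, 79, 77, 67, 63]
  63 < parent 97 at index 3, swap → [38, 52, 66, 63, 79, 77, 67, 97]
insert 88:
  append 88 at index 8 → [38, 52, 66, 63, 79, 77, 67, 97, 88] (no swap needed)
insert 92:
  append 92 at index 9 → [38, 52, 66, 63, 79, 77, 67, 97, 88, 92] (no swap needed)
insert 108:
  append 108 at index 10 → [38, 52, 66, 63, 79, 77, 67, 97, 88, 92, 108] (no swap needed)
extract-min → returns 38:
  remove root 38; move last element 108 to root → [108, 52, 66, 63, 79, 77, 67, 97, 88, 92]
  108 vs smaller child 52 at index 1, swap → [52, 108, 66, 63, 79, 77, 67, 97, 88, 92]
  108 vs smaller child 63 at index 3, swap → [52, 63, 66, 108, 79, 77, 67, 97, 88, 92]
  108 vs smaller child 88 at index 8, swap → [52, 63, 66, 88, 79, 77, 67, 97, 108, 92]
insert 84:
  append 84 at index 10 → [52, 63, 66, 88, 79, 77, 67, 97, 108, 92, 84] (no swap needed)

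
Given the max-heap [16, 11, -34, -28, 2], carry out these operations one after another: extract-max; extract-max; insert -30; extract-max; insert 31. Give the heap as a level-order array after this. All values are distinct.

extract-max → returns 16:
  remove root 16; move last element 2 to root → [2, 11, -34, -28]
  2 vs larger child 11 at index 1, swap → [11, 2, -34, -28]
extract-max → returns 11:
  remove root 11; move last element -28 to root → [-28, 2, -34]
  -28 vs larger child 2 at index 1, swap → [2, -28, -34]
insert -30:
  append -30 at index 3 → [2, -28, -34, -30] (no swap needed)
extract-max → returns 2:
  remove root 2; move last element -30 to root → [-30, -28, -34]
  -30 vs larger child -28 at index 1, swap → [-28, -30, -34]
insert 31:
  append 31 at index 3 → [-28, -30, -34, 31]
  31 > parent -30 at index 1, swap → [-28, 31, -34, -30]
  31 > parent -28 at index 0, swap → [31, -28, -34, -30]

[31, -28, -34, -30]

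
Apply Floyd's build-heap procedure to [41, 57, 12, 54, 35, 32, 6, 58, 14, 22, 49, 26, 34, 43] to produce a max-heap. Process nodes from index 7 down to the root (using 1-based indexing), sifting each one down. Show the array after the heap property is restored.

[58, 57, 43, 54, 49, 34, 12, 41, 14, 22, 35, 26, 32, 6]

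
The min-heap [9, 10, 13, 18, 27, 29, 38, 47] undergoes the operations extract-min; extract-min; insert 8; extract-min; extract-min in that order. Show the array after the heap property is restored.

extract-min → returns 9:
  remove root 9; move last element 47 to root → [47, 10, 13, 18, 27, 29, 38]
  47 vs smaller child 10 at index 1, swap → [10, 47, 13, 18, 27, 29, 38]
  47 vs smaller child 18 at index 3, swap → [10, 18, 13, 47, 27, 29, 38]
extract-min → returns 10:
  remove root 10; move last element 38 to root → [38, 18, 13, 47, 27, 29]
  38 vs smaller child 13 at index 2, swap → [13, 18, 38, 47, 27, 29]
  38 vs only child 29 at index 5, swap → [13, 18, 29, 47, 27, 38]
insert 8:
  append 8 at index 6 → [13, 18, 29, 47, 27, 38, 8]
  8 < parent 29 at index 2, swap → [13, 18, 8, 47, 27, 38, 29]
  8 < parent 13 at index 0, swap → [8, 18, 13, 47, 27, 38, 29]
extract-min → returns 8:
  remove root 8; move last element 29 to root → [29, 18, 13, 47, 27, 38]
  29 vs smaller child 13 at index 2, swap → [13, 18, 29, 47, 27, 38]
extract-min → returns 13:
  remove root 13; move last element 38 to root → [38, 18, 29, 47, 27]
  38 vs smaller child 18 at index 1, swap → [18, 38, 29, 47, 27]
  38 vs smaller child 27 at index 4, swap → [18, 27, 29, 47, 38]

[18, 27, 29, 47, 38]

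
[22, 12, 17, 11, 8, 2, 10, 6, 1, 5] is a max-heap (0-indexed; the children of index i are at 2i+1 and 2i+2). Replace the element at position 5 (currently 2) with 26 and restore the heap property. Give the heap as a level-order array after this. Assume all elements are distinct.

[26, 12, 22, 11, 8, 17, 10, 6, 1, 5]

set index 5 from 2 to 26 → [22, 12, 17, 11, 8, 26, 10, 6, 1, 5]
26 > parent 17 at index 2, swap → [22, 12, 26, 11, 8, 17, 10, 6, 1, 5]
26 > parent 22 at index 0, swap → [26, 12, 22, 11, 8, 17, 10, 6, 1, 5]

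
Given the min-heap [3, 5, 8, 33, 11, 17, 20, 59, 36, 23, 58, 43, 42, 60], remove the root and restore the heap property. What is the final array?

remove root 3; move last element 60 to root → [60, 5, 8, 33, 11, 17, 20, 59, 36, 23, 58, 43, 42]
60 vs smaller child 5 at index 1, swap → [5, 60, 8, 33, 11, 17, 20, 59, 36, 23, 58, 43, 42]
60 vs smaller child 11 at index 4, swap → [5, 11, 8, 33, 60, 17, 20, 59, 36, 23, 58, 43, 42]
60 vs smaller child 23 at index 9, swap → [5, 11, 8, 33, 23, 17, 20, 59, 36, 60, 58, 43, 42]

[5, 11, 8, 33, 23, 17, 20, 59, 36, 60, 58, 43, 42]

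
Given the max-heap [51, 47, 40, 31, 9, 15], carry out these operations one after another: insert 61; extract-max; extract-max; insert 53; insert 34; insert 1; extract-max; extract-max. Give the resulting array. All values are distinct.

insert 61:
  append 61 at index 6 → [51, 47, 40, 31, 9, 15, 61]
  61 > parent 40 at index 2, swap → [51, 47, 61, 31, 9, 15, 40]
  61 > parent 51 at index 0, swap → [61, 47, 51, 31, 9, 15, 40]
extract-max → returns 61:
  remove root 61; move last element 40 to root → [40, 47, 51, 31, 9, 15]
  40 vs larger child 51 at index 2, swap → [51, 47, 40, 31, 9, 15]
extract-max → returns 51:
  remove root 51; move last element 15 to root → [15, 47, 40, 31, 9]
  15 vs larger child 47 at index 1, swap → [47, 15, 40, 31, 9]
  15 vs larger child 31 at index 3, swap → [47, 31, 40, 15, 9]
insert 53:
  append 53 at index 5 → [47, 31, 40, 15, 9, 53]
  53 > parent 40 at index 2, swap → [47, 31, 53, 15, 9, 40]
  53 > parent 47 at index 0, swap → [53, 31, 47, 15, 9, 40]
insert 34:
  append 34 at index 6 → [53, 31, 47, 15, 9, 40, 34] (no swap needed)
insert 1:
  append 1 at index 7 → [53, 31, 47, 15, 9, 40, 34, 1] (no swap needed)
extract-max → returns 53:
  remove root 53; move last element 1 to root → [1, 31, 47, 15, 9, 40, 34]
  1 vs larger child 47 at index 2, swap → [47, 31, 1, 15, 9, 40, 34]
  1 vs larger child 40 at index 5, swap → [47, 31, 40, 15, 9, 1, 34]
extract-max → returns 47:
  remove root 47; move last element 34 to root → [34, 31, 40, 15, 9, 1]
  34 vs larger child 40 at index 2, swap → [40, 31, 34, 15, 9, 1]

[40, 31, 34, 15, 9, 1]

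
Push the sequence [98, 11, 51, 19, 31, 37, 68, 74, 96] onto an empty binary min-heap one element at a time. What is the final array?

Insert 98:
  append 98 at index 0 → [98] (no swap needed)
Insert 11:
  append 11 at index 1 → [98, 11]
  11 < parent 98 at index 0, swap → [11, 98]
Insert 51:
  append 51 at index 2 → [11, 98, 51] (no swap needed)
Insert 19:
  append 19 at index 3 → [11, 98, 51, 19]
  19 < parent 98 at index 1, swap → [11, 19, 51, 98]
Insert 31:
  append 31 at index 4 → [11, 19, 51, 98, 31] (no swap needed)
Insert 37:
  append 37 at index 5 → [11, 19, 51, 98, 31, 37]
  37 < parent 51 at index 2, swap → [11, 19, 37, 98, 31, 51]
Insert 68:
  append 68 at index 6 → [11, 19, 37, 98, 31, 51, 68] (no swap needed)
Insert 74:
  append 74 at index 7 → [11, 19, 37, 98, 31, 51, 68, 74]
  74 < parent 98 at index 3, swap → [11, 19, 37, 74, 31, 51, 68, 98]
Insert 96:
  append 96 at index 8 → [11, 19, 37, 74, 31, 51, 68, 98, 96] (no swap needed)

[11, 19, 37, 74, 31, 51, 68, 98, 96]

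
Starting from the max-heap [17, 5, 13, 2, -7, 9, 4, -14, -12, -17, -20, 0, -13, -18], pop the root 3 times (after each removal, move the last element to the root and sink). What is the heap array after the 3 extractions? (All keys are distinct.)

[5, 2, 4, -12, -7, 0, -13, -14, -18, -17, -20]

extract-max #1 returns 17:
  remove root 17; move last element -18 to root → [-18, 5, 13, 2, -7, 9, 4, -14, -12, -17, -20, 0, -13]
  -18 vs larger child 13 at index 2, swap → [13, 5, -18, 2, -7, 9, 4, -14, -12, -17, -20, 0, -13]
  -18 vs larger child 9 at index 5, swap → [13, 5, 9, 2, -7, -18, 4, -14, -12, -17, -20, 0, -13]
  -18 vs larger child 0 at index 11, swap → [13, 5, 9, 2, -7, 0, 4, -14, -12, -17, -20, -18, -13]
extract-max #2 returns 13:
  remove root 13; move last element -13 to root → [-13, 5, 9, 2, -7, 0, 4, -14, -12, -17, -20, -18]
  -13 vs larger child 9 at index 2, swap → [9, 5, -13, 2, -7, 0, 4, -14, -12, -17, -20, -18]
  -13 vs larger child 4 at index 6, swap → [9, 5, 4, 2, -7, 0, -13, -14, -12, -17, -20, -18]
extract-max #3 returns 9:
  remove root 9; move last element -18 to root → [-18, 5, 4, 2, -7, 0, -13, -14, -12, -17, -20]
  -18 vs larger child 5 at index 1, swap → [5, -18, 4, 2, -7, 0, -13, -14, -12, -17, -20]
  -18 vs larger child 2 at index 3, swap → [5, 2, 4, -18, -7, 0, -13, -14, -12, -17, -20]
  -18 vs larger child -12 at index 8, swap → [5, 2, 4, -12, -7, 0, -13, -14, -18, -17, -20]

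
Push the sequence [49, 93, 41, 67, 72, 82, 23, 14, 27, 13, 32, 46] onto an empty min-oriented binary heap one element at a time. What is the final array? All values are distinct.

[13, 14, 41, 27, 23, 46, 49, 93, 67, 72, 32, 82]

Insert 49:
  append 49 at index 0 → [49] (no swap needed)
Insert 93:
  append 93 at index 1 → [49, 93] (no swap needed)
Insert 41:
  append 41 at index 2 → [49, 93, 41]
  41 < parent 49 at index 0, swap → [41, 93, 49]
Insert 67:
  append 67 at index 3 → [41, 93, 49, 67]
  67 < parent 93 at index 1, swap → [41, 67, 49, 93]
Insert 72:
  append 72 at index 4 → [41, 67, 49, 93, 72] (no swap needed)
Insert 82:
  append 82 at index 5 → [41, 67, 49, 93, 72, 82] (no swap needed)
Insert 23:
  append 23 at index 6 → [41, 67, 49, 93, 72, 82, 23]
  23 < parent 49 at index 2, swap → [41, 67, 23, 93, 72, 82, 49]
  23 < parent 41 at index 0, swap → [23, 67, 41, 93, 72, 82, 49]
Insert 14:
  append 14 at index 7 → [23, 67, 41, 93, 72, 82, 49, 14]
  14 < parent 93 at index 3, swap → [23, 67, 41, 14, 72, 82, 49, 93]
  14 < parent 67 at index 1, swap → [23, 14, 41, 67, 72, 82, 49, 93]
  14 < parent 23 at index 0, swap → [14, 23, 41, 67, 72, 82, 49, 93]
Insert 27:
  append 27 at index 8 → [14, 23, 41, 67, 72, 82, 49, 93, 27]
  27 < parent 67 at index 3, swap → [14, 23, 41, 27, 72, 82, 49, 93, 67]
Insert 13:
  append 13 at index 9 → [14, 23, 41, 27, 72, 82, 49, 93, 67, 13]
  13 < parent 72 at index 4, swap → [14, 23, 41, 27, 13, 82, 49, 93, 67, 72]
  13 < parent 23 at index 1, swap → [14, 13, 41, 27, 23, 82, 49, 93, 67, 72]
  13 < parent 14 at index 0, swap → [13, 14, 41, 27, 23, 82, 49, 93, 67, 72]
Insert 32:
  append 32 at index 10 → [13, 14, 41, 27, 23, 82, 49, 93, 67, 72, 32] (no swap needed)
Insert 46:
  append 46 at index 11 → [13, 14, 41, 27, 23, 82, 49, 93, 67, 72, 32, 46]
  46 < parent 82 at index 5, swap → [13, 14, 41, 27, 23, 46, 49, 93, 67, 72, 32, 82]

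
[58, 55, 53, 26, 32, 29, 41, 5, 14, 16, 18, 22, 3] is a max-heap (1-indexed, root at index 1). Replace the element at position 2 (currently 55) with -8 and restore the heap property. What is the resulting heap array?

[58, 32, 53, 26, 18, 29, 41, 5, 14, 16, -8, 22, 3]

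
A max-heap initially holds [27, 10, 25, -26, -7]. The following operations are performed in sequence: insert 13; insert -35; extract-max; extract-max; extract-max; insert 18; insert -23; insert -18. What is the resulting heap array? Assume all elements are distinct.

insert 13:
  append 13 at index 5 → [27, 10, 25, -26, -7, 13] (no swap needed)
insert -35:
  append -35 at index 6 → [27, 10, 25, -26, -7, 13, -35] (no swap needed)
extract-max → returns 27:
  remove root 27; move last element -35 to root → [-35, 10, 25, -26, -7, 13]
  -35 vs larger child 25 at index 2, swap → [25, 10, -35, -26, -7, 13]
  -35 vs only child 13 at index 5, swap → [25, 10, 13, -26, -7, -35]
extract-max → returns 25:
  remove root 25; move last element -35 to root → [-35, 10, 13, -26, -7]
  -35 vs larger child 13 at index 2, swap → [13, 10, -35, -26, -7]
extract-max → returns 13:
  remove root 13; move last element -7 to root → [-7, 10, -35, -26]
  -7 vs larger child 10 at index 1, swap → [10, -7, -35, -26]
insert 18:
  append 18 at index 4 → [10, -7, -35, -26, 18]
  18 > parent -7 at index 1, swap → [10, 18, -35, -26, -7]
  18 > parent 10 at index 0, swap → [18, 10, -35, -26, -7]
insert -23:
  append -23 at index 5 → [18, 10, -35, -26, -7, -23]
  -23 > parent -35 at index 2, swap → [18, 10, -23, -26, -7, -35]
insert -18:
  append -18 at index 6 → [18, 10, -23, -26, -7, -35, -18]
  -18 > parent -23 at index 2, swap → [18, 10, -18, -26, -7, -35, -23]

[18, 10, -18, -26, -7, -35, -23]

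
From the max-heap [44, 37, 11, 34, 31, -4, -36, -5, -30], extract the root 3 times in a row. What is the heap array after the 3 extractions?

extract-max #1 returns 44:
  remove root 44; move last element -30 to root → [-30, 37, 11, 34, 31, -4, -36, -5]
  -30 vs larger child 37 at index 1, swap → [37, -30, 11, 34, 31, -4, -36, -5]
  -30 vs larger child 34 at index 3, swap → [37, 34, 11, -30, 31, -4, -36, -5]
  -30 vs only child -5 at index 7, swap → [37, 34, 11, -5, 31, -4, -36, -30]
extract-max #2 returns 37:
  remove root 37; move last element -30 to root → [-30, 34, 11, -5, 31, -4, -36]
  -30 vs larger child 34 at index 1, swap → [34, -30, 11, -5, 31, -4, -36]
  -30 vs larger child 31 at index 4, swap → [34, 31, 11, -5, -30, -4, -36]
extract-max #3 returns 34:
  remove root 34; move last element -36 to root → [-36, 31, 11, -5, -30, -4]
  -36 vs larger child 31 at index 1, swap → [31, -36, 11, -5, -30, -4]
  -36 vs larger child -5 at index 3, swap → [31, -5, 11, -36, -30, -4]

[31, -5, 11, -36, -30, -4]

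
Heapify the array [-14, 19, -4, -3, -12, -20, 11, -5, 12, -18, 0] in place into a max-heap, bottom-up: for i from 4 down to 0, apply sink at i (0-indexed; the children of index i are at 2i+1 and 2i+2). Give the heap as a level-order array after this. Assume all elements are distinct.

sift down from index 4:
  -12 vs larger child 0 at index 10, swap → [-14, 19, -4, -3, 0, -20, 11, -5, 12, -18, -12]
sift down from index 3:
  -3 vs larger child 12 at index 8, swap → [-14, 19, -4, 12, 0, -20, 11, -5, -3, -18, -12]
sift down from index 2:
  -4 vs larger child 11 at index 6, swap → [-14, 19, 11, 12, 0, -20, -4, -5, -3, -18, -12]
sift down from index 1: already satisfies heap property
sift down from index 0:
  -14 vs larger child 19 at index 1, swap → [19, -14, 11, 12, 0, -20, -4, -5, -3, -18, -12]
  -14 vs larger child 12 at index 3, swap → [19, 12, 11, -14, 0, -20, -4, -5, -3, -18, -12]
  -14 vs larger child -3 at index 8, swap → [19, 12, 11, -3, 0, -20, -4, -5, -14, -18, -12]

[19, 12, 11, -3, 0, -20, -4, -5, -14, -18, -12]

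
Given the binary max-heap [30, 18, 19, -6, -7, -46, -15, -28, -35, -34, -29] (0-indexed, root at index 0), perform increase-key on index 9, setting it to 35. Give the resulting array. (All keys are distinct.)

[35, 30, 19, -6, 18, -46, -15, -28, -35, -7, -29]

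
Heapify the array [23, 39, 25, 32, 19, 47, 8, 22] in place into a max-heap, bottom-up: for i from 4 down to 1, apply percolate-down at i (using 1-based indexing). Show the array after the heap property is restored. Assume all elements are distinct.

sift down from index 4: already satisfies heap property
sift down from index 3:
  25 vs larger child 47 at index 6, swap → [23, 39, 47, 32, 19, 25, 8, 22]
sift down from index 2: already satisfies heap property
sift down from index 1:
  23 vs larger child 47 at index 3, swap → [47, 39, 23, 32, 19, 25, 8, 22]
  23 vs larger child 25 at index 6, swap → [47, 39, 25, 32, 19, 23, 8, 22]

[47, 39, 25, 32, 19, 23, 8, 22]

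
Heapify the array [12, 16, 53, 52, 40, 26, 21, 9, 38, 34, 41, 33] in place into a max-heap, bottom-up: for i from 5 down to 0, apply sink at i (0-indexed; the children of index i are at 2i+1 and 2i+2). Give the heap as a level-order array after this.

sift down from index 5:
  26 vs only child 33 at index 11, swap → [12, 16, 53, 52, 40, 33, 21, 9, 38, 34, 41, 26]
sift down from index 4:
  40 vs larger child 41 at index 10, swap → [12, 16, 53, 52, 41, 33, 21, 9, 38, 34, 40, 26]
sift down from index 3: already satisfies heap property
sift down from index 2: already satisfies heap property
sift down from index 1:
  16 vs larger child 52 at index 3, swap → [12, 52, 53, 16, 41, 33, 21, 9, 38, 34, 40, 26]
  16 vs larger child 38 at index 8, swap → [12, 52, 53, 38, 41, 33, 21, 9, 16, 34, 40, 26]
sift down from index 0:
  12 vs larger child 53 at index 2, swap → [53, 52, 12, 38, 41, 33, 21, 9, 16, 34, 40, 26]
  12 vs larger child 33 at index 5, swap → [53, 52, 33, 38, 41, 12, 21, 9, 16, 34, 40, 26]
  12 vs only child 26 at index 11, swap → [53, 52, 33, 38, 41, 26, 21, 9, 16, 34, 40, 12]

[53, 52, 33, 38, 41, 26, 21, 9, 16, 34, 40, 12]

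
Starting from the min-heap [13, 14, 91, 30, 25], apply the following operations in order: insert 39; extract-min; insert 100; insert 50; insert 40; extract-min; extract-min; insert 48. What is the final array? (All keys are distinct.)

[30, 40, 39, 50, 91, 100, 48]

insert 39:
  append 39 at index 5 → [13, 14, 91, 30, 25, 39]
  39 < parent 91 at index 2, swap → [13, 14, 39, 30, 25, 91]
extract-min → returns 13:
  remove root 13; move last element 91 to root → [91, 14, 39, 30, 25]
  91 vs smaller child 14 at index 1, swap → [14, 91, 39, 30, 25]
  91 vs smaller child 25 at index 4, swap → [14, 25, 39, 30, 91]
insert 100:
  append 100 at index 5 → [14, 25, 39, 30, 91, 100] (no swap needed)
insert 50:
  append 50 at index 6 → [14, 25, 39, 30, 91, 100, 50] (no swap needed)
insert 40:
  append 40 at index 7 → [14, 25, 39, 30, 91, 100, 50, 40] (no swap needed)
extract-min → returns 14:
  remove root 14; move last element 40 to root → [40, 25, 39, 30, 91, 100, 50]
  40 vs smaller child 25 at index 1, swap → [25, 40, 39, 30, 91, 100, 50]
  40 vs smaller child 30 at index 3, swap → [25, 30, 39, 40, 91, 100, 50]
extract-min → returns 25:
  remove root 25; move last element 50 to root → [50, 30, 39, 40, 91, 100]
  50 vs smaller child 30 at index 1, swap → [30, 50, 39, 40, 91, 100]
  50 vs smaller child 40 at index 3, swap → [30, 40, 39, 50, 91, 100]
insert 48:
  append 48 at index 6 → [30, 40, 39, 50, 91, 100, 48] (no swap needed)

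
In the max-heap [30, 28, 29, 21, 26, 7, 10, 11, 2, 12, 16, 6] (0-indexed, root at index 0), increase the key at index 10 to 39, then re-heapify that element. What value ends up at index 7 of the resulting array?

set index 10 from 16 to 39 → [30, 28, 29, 21, 26, 7, 10, 11, 2, 12, 39, 6]
39 > parent 26 at index 4, swap → [30, 28, 29, 21, 39, 7, 10, 11, 2, 12, 26, 6]
39 > parent 28 at index 1, swap → [30, 39, 29, 21, 28, 7, 10, 11, 2, 12, 26, 6]
39 > parent 30 at index 0, swap → [39, 30, 29, 21, 28, 7, 10, 11, 2, 12, 26, 6]
resulting array: [39, 30, 29, 21, 28, 7, 10, 11, 2, 12, 26, 6]

11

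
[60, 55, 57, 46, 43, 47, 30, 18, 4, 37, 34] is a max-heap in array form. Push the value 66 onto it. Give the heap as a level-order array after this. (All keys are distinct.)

[66, 55, 60, 46, 43, 57, 30, 18, 4, 37, 34, 47]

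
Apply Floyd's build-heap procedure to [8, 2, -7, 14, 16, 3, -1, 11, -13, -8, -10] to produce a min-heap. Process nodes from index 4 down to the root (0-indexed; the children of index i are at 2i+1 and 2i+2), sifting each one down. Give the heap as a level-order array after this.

[-13, -10, -7, 2, -8, 3, -1, 11, 14, 8, 16]

sift down from index 4:
  16 vs smaller child -10 at index 10, swap → [8, 2, -7, 14, -10, 3, -1, 11, -13, -8, 16]
sift down from index 3:
  14 vs smaller child -13 at index 8, swap → [8, 2, -7, -13, -10, 3, -1, 11, 14, -8, 16]
sift down from index 2: already satisfies heap property
sift down from index 1:
  2 vs smaller child -13 at index 3, swap → [8, -13, -7, 2, -10, 3, -1, 11, 14, -8, 16]
sift down from index 0:
  8 vs smaller child -13 at index 1, swap → [-13, 8, -7, 2, -10, 3, -1, 11, 14, -8, 16]
  8 vs smaller child -10 at index 4, swap → [-13, -10, -7, 2, 8, 3, -1, 11, 14, -8, 16]
  8 vs smaller child -8 at index 9, swap → [-13, -10, -7, 2, -8, 3, -1, 11, 14, 8, 16]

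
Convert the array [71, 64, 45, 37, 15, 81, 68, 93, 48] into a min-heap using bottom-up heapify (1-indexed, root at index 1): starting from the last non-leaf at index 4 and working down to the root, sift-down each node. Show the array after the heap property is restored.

[15, 37, 45, 48, 64, 81, 68, 93, 71]

sift down from index 4: already satisfies heap property
sift down from index 3: already satisfies heap property
sift down from index 2:
  64 vs smaller child 15 at index 5, swap → [71, 15, 45, 37, 64, 81, 68, 93, 48]
sift down from index 1:
  71 vs smaller child 15 at index 2, swap → [15, 71, 45, 37, 64, 81, 68, 93, 48]
  71 vs smaller child 37 at index 4, swap → [15, 37, 45, 71, 64, 81, 68, 93, 48]
  71 vs smaller child 48 at index 9, swap → [15, 37, 45, 48, 64, 81, 68, 93, 71]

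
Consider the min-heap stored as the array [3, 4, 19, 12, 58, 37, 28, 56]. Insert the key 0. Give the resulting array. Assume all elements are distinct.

[0, 3, 19, 4, 58, 37, 28, 56, 12]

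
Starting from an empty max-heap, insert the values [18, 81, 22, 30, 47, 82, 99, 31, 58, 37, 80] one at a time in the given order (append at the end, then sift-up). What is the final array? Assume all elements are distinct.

[99, 80, 82, 47, 58, 22, 81, 18, 31, 30, 37]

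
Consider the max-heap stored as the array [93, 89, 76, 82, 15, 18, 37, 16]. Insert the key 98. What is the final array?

[98, 93, 76, 89, 15, 18, 37, 16, 82]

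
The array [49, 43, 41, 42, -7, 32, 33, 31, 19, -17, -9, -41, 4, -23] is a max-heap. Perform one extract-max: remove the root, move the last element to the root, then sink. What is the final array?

[43, 42, 41, 31, -7, 32, 33, -23, 19, -17, -9, -41, 4]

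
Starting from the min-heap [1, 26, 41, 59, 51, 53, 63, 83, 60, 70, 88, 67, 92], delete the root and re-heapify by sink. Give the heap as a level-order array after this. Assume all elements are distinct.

remove root 1; move last element 92 to root → [92, 26, 41, 59, 51, 53, 63, 83, 60, 70, 88, 67]
92 vs smaller child 26 at index 1, swap → [26, 92, 41, 59, 51, 53, 63, 83, 60, 70, 88, 67]
92 vs smaller child 51 at index 4, swap → [26, 51, 41, 59, 92, 53, 63, 83, 60, 70, 88, 67]
92 vs smaller child 70 at index 9, swap → [26, 51, 41, 59, 70, 53, 63, 83, 60, 92, 88, 67]

[26, 51, 41, 59, 70, 53, 63, 83, 60, 92, 88, 67]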